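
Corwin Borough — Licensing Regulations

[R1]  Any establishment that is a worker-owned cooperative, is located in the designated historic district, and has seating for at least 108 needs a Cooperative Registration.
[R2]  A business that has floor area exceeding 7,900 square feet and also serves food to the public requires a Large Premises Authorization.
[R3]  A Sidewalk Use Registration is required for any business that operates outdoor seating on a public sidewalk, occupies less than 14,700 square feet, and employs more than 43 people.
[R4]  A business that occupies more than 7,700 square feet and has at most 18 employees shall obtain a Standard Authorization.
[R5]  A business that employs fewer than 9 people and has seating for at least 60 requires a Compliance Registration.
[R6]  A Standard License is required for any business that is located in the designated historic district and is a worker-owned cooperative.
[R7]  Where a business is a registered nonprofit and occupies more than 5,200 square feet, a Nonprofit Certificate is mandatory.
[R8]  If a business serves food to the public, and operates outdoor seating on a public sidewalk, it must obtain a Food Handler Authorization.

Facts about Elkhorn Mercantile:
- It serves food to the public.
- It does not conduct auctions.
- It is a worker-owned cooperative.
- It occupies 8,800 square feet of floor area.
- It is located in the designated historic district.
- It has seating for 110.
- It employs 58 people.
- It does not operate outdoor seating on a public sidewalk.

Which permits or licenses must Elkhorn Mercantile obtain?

[R1] is a worker-owned cooperative; is located in the designated historic district; seating 110 ≥ 108 → Cooperative Registration required.
[R2] floor area 8,800 square feet > 7,900 square feet; serves food to the public → Large Premises Authorization required.
[R3] does not operate outdoor seating on a public sidewalk; floor area 8,800 square feet < 14,700 square feet; employees 58 > 43 → Sidewalk Use Registration not required.
[R4] floor area 8,800 square feet > 7,700 square feet; employees 58 > 18 → Standard Authorization not required.
[R5] employees 58 ≥ 9; seating 110 ≥ 60 → Compliance Registration not required.
[R6] is located in the designated historic district; is a worker-owned cooperative → Standard License required.
[R7] is a worker-owned cooperative (not: is a registered nonprofit); floor area 8,800 square feet > 5,200 square feet → Nonprofit Certificate not required.
[R8] serves food to the public; does not operate outdoor seating on a public sidewalk → Food Handler Authorization not required.

Cooperative Registration, Large Premises Authorization, Standard License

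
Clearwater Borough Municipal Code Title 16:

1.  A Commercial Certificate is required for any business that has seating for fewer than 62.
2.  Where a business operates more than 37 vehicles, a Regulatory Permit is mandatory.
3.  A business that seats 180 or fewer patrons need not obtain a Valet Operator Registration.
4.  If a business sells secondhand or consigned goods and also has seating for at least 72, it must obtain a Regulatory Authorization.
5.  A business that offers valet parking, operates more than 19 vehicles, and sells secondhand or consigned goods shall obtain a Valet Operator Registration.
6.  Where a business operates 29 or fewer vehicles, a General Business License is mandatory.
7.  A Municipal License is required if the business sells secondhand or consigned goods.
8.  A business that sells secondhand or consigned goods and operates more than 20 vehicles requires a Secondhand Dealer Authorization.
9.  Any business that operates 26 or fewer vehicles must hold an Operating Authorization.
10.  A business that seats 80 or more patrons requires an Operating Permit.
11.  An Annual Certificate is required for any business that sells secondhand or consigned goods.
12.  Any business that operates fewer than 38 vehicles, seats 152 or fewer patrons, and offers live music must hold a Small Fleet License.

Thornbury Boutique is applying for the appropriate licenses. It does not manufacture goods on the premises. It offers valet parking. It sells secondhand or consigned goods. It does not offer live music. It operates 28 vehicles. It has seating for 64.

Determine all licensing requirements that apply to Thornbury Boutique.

Annual Certificate, General Business License, Municipal License, Secondhand Dealer Authorization

1. seating 64 ≥ 62 → Commercial Certificate not required.
2. vehicles 28 ≤ 37 → Regulatory Permit not required.
3. seating 64 ≤ 180 → exempt from Valet Operator Registration.
4. sells secondhand or consigned goods; seating 64 < 72 → Regulatory Authorization not required.
5. offers valet parking; vehicles 28 > 19; sells secondhand or consigned goods → Valet Operator Registration required.
6. vehicles 28 ≤ 29 → General Business License required.
7. sells secondhand or consigned goods → Municipal License required.
8. sells secondhand or consigned goods; vehicles 28 > 20 → Secondhand Dealer Authorization required.
9. vehicles 28 > 26 → Operating Authorization not required.
10. seating 64 < 80 → Operating Permit not required.
11. sells secondhand or consigned goods → Annual Certificate required.
12. vehicles 28 < 38; seating 64 ≤ 152; does not offer live music → Small Fleet License not required.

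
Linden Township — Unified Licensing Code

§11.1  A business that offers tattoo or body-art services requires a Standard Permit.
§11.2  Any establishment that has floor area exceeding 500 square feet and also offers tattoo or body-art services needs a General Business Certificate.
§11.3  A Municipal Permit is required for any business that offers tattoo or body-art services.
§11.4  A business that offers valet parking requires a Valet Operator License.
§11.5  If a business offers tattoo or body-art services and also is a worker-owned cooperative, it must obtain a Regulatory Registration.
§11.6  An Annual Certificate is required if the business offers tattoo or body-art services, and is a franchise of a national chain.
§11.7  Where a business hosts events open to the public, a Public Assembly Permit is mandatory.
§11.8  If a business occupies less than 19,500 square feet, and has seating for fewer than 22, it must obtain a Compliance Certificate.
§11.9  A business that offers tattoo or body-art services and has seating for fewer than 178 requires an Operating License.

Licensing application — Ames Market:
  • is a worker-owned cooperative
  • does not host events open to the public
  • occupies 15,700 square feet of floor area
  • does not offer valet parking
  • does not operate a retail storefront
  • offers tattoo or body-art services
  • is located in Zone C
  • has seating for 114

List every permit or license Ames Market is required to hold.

§11.1 offers tattoo or body-art services → Standard Permit required.
§11.2 floor area 15,700 square feet > 500 square feet; offers tattoo or body-art services → General Business Certificate required.
§11.3 offers tattoo or body-art services → Municipal Permit required.
§11.4 does not offer valet parking → Valet Operator License not required.
§11.5 offers tattoo or body-art services; is a worker-owned cooperative → Regulatory Registration required.
§11.6 offers tattoo or body-art services; is a worker-owned cooperative (not: is a franchise of a national chain) → Annual Certificate not required.
§11.7 does not host events open to the public → Public Assembly Permit not required.
§11.8 floor area 15,700 square feet < 19,500 square feet; seating 114 ≥ 22 → Compliance Certificate not required.
§11.9 offers tattoo or body-art services; seating 114 < 178 → Operating License required.

General Business Certificate, Municipal Permit, Operating License, Regulatory Registration, Standard Permit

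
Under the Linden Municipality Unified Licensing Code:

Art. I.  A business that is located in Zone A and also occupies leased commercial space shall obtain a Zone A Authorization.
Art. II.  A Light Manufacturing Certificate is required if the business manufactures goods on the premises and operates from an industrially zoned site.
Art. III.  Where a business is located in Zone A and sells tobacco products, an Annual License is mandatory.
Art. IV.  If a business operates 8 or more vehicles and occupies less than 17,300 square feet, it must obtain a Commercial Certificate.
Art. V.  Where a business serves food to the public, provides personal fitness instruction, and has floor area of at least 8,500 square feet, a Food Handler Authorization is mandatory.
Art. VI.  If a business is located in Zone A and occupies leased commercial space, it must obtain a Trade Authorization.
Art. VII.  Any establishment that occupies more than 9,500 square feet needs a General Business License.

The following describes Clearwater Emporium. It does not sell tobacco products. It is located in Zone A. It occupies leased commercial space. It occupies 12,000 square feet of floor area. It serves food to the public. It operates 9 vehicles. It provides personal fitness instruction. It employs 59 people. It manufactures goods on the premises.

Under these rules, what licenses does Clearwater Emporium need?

Commercial Certificate, Food Handler Authorization, General Business License, Trade Authorization, Zone A Authorization

Art. I. is located in Zone A; occupies leased commercial space → Zone A Authorization required.
Art. II. manufactures goods on the premises; occupies leased commercial space (not: operates from an industrially zoned site) → Light Manufacturing Certificate not required.
Art. III. is located in Zone A; does not sell tobacco products → Annual License not required.
Art. IV. vehicles 9 ≥ 8; floor area 12,000 square feet < 17,300 square feet → Commercial Certificate required.
Art. V. serves food to the public; provides personal fitness instruction; floor area 12,000 square feet ≥ 8,500 square feet → Food Handler Authorization required.
Art. VI. is located in Zone A; occupies leased commercial space → Trade Authorization required.
Art. VII. floor area 12,000 square feet > 9,500 square feet → General Business License required.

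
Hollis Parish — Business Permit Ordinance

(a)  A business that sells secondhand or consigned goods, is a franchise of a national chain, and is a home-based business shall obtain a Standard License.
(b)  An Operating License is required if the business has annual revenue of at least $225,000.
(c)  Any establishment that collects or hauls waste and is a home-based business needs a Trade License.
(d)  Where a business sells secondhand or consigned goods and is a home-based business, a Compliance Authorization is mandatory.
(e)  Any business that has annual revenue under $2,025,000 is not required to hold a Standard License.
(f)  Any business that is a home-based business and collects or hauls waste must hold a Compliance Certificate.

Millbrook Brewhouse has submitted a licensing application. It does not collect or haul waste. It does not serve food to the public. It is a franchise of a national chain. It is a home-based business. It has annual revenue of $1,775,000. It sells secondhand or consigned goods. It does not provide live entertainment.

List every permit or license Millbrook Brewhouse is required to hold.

Compliance Authorization, Operating License

(a) sells secondhand or consigned goods; is a franchise of a national chain; is a home-based business → Standard License required.
(b) revenue $1,775,000 ≥ $225,000 → Operating License required.
(c) does not collect or haul waste; is a home-based business → Trade License not required.
(d) sells secondhand or consigned goods; is a home-based business → Compliance Authorization required.
(e) revenue $1,775,000 < $2,025,000 → exempt from Standard License.
(f) is a home-based business; does not collect or haul waste → Compliance Certificate not required.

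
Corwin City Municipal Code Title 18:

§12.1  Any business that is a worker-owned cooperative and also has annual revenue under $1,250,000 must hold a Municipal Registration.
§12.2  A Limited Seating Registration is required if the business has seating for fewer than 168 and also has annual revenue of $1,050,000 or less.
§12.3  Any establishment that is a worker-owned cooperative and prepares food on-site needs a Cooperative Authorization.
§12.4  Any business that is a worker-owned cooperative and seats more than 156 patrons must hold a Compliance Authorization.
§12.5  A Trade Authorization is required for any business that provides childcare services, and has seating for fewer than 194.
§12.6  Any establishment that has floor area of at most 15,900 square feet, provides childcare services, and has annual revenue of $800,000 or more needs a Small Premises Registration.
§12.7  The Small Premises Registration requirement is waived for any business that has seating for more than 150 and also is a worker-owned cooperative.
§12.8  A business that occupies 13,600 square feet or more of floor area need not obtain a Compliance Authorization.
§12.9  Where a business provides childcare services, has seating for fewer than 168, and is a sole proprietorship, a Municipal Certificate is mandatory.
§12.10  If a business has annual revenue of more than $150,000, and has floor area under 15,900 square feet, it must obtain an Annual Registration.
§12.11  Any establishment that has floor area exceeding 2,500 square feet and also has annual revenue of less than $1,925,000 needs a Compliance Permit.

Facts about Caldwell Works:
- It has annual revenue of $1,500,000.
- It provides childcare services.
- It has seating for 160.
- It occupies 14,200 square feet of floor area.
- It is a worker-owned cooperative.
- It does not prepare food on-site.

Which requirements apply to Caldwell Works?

Annual Registration, Compliance Permit, Trade Authorization

§12.1 is a worker-owned cooperative; revenue $1,500,000 ≥ $1,250,000 → Municipal Registration not required.
§12.2 seating 160 < 168; revenue $1,500,000 > $1,050,000 → Limited Seating Registration not required.
§12.3 is a worker-owned cooperative; does not prepare food on-site → Cooperative Authorization not required.
§12.4 is a worker-owned cooperative; seating 160 > 156 → Compliance Authorization required.
§12.5 provides childcare services; seating 160 < 194 → Trade Authorization required.
§12.6 floor area 14,200 square feet ≤ 15,900 square feet; provides childcare services; revenue $1,500,000 ≥ $800,000 → Small Premises Registration required.
§12.7 seating 160 > 150; is a worker-owned cooperative → exempt from Small Premises Registration.
§12.8 floor area 14,200 square feet ≥ 13,600 square feet → exempt from Compliance Authorization.
§12.9 provides childcare services; seating 160 < 168; is a worker-owned cooperative (not: is a sole proprietorship) → Municipal Certificate not required.
§12.10 revenue $1,500,000 > $150,000; floor area 14,200 square feet < 15,900 square feet → Annual Registration required.
§12.11 floor area 14,200 square feet > 2,500 square feet; revenue $1,500,000 < $1,925,000 → Compliance Permit required.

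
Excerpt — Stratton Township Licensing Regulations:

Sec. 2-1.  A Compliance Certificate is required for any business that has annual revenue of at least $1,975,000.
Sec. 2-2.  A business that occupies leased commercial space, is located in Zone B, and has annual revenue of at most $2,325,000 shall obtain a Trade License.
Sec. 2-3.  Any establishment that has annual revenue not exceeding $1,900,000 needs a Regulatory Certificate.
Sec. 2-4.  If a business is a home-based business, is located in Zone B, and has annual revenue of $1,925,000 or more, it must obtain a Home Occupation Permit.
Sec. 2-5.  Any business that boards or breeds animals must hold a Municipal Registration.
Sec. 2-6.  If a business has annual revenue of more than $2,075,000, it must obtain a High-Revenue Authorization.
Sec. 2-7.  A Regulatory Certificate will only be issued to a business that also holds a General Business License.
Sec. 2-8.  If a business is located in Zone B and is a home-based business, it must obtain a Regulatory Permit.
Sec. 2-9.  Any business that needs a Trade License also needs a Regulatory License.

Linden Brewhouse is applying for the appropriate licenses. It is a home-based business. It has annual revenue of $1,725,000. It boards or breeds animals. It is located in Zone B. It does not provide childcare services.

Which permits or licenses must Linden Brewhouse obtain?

Sec. 2-1. revenue $1,725,000 < $1,975,000 → Compliance Certificate not required.
Sec. 2-2. is a home-based business (not: occupies leased commercial space); is located in Zone B; revenue $1,725,000 ≤ $2,325,000 → Trade License not required.
Sec. 2-3. revenue $1,725,000 ≤ $1,900,000 → Regulatory Certificate required.
Sec. 2-4. is a home-based business; is located in Zone B; revenue $1,725,000 < $1,925,000 → Home Occupation Permit not required.
Sec. 2-5. boards or breeds animals → Municipal Registration required.
Sec. 2-6. revenue $1,725,000 ≤ $2,075,000 → High-Revenue Authorization not required.
Sec. 2-7. Regulatory Certificate is required → General Business License also required.
Sec. 2-8. is located in Zone B; is a home-based business → Regulatory Permit required.
Sec. 2-9. Trade License is not required → no effect.

General Business License, Municipal Registration, Regulatory Certificate, Regulatory Permit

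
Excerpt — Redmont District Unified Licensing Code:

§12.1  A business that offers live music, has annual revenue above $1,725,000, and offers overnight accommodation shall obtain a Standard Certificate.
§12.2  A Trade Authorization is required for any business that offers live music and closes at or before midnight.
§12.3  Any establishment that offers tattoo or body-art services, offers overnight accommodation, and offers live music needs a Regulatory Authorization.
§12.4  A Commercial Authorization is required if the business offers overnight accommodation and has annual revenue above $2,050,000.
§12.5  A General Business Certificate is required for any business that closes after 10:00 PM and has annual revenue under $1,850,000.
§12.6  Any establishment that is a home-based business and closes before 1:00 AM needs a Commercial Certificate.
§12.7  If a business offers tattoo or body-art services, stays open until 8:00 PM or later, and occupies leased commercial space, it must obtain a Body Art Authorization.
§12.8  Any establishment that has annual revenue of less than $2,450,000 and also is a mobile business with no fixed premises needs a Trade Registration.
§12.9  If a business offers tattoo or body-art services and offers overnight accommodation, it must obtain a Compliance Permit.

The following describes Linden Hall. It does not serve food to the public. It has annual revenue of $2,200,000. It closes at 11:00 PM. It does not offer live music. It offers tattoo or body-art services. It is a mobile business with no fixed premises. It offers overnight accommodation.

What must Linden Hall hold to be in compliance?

§12.1 does not offer live music; revenue $2,200,000 > $1,725,000; offers overnight accommodation → Standard Certificate not required.
§12.2 does not offer live music; closes 11:00 PM, at/before midnight → Trade Authorization not required.
§12.3 offers tattoo or body-art services; offers overnight accommodation; does not offer live music → Regulatory Authorization not required.
§12.4 offers overnight accommodation; revenue $2,200,000 > $2,050,000 → Commercial Authorization required.
§12.5 closes 11:00 PM, after 10:00 PM; revenue $2,200,000 ≥ $1,850,000 → General Business Certificate not required.
§12.6 is a mobile business with no fixed premises (not: is a home-based business); closes 11:00 PM, at/before 1:00 AM → Commercial Certificate not required.
§12.7 offers tattoo or body-art services; closes 11:00 PM, after 8:00 PM; is a mobile business with no fixed premises (not: occupies leased commercial space) → Body Art Authorization not required.
§12.8 revenue $2,200,000 < $2,450,000; is a mobile business with no fixed premises → Trade Registration required.
§12.9 offers tattoo or body-art services; offers overnight accommodation → Compliance Permit required.

Commercial Authorization, Compliance Permit, Trade Registration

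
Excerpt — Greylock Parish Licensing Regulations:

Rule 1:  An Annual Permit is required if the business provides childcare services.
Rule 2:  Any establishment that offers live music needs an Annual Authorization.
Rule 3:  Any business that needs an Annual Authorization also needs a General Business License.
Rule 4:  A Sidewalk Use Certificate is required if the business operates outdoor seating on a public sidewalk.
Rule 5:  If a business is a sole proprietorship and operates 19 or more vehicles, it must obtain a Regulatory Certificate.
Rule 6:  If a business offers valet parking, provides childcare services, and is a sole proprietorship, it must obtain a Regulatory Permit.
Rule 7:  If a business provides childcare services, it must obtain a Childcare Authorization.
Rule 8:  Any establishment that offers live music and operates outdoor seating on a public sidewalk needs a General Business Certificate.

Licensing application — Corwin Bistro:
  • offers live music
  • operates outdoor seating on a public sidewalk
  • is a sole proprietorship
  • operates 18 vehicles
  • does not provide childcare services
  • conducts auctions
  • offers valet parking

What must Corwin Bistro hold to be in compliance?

Rule 1: does not provide childcare services → Annual Permit not required.
Rule 2: offers live music → Annual Authorization required.
Rule 3: Annual Authorization is required → General Business License also required.
Rule 4: operates outdoor seating on a public sidewalk → Sidewalk Use Certificate required.
Rule 5: is a sole proprietorship; vehicles 18 < 19 → Regulatory Certificate not required.
Rule 6: offers valet parking; does not provide childcare services; is a sole proprietorship → Regulatory Permit not required.
Rule 7: does not provide childcare services → Childcare Authorization not required.
Rule 8: offers live music; operates outdoor seating on a public sidewalk → General Business Certificate required.

Annual Authorization, General Business Certificate, General Business License, Sidewalk Use Certificate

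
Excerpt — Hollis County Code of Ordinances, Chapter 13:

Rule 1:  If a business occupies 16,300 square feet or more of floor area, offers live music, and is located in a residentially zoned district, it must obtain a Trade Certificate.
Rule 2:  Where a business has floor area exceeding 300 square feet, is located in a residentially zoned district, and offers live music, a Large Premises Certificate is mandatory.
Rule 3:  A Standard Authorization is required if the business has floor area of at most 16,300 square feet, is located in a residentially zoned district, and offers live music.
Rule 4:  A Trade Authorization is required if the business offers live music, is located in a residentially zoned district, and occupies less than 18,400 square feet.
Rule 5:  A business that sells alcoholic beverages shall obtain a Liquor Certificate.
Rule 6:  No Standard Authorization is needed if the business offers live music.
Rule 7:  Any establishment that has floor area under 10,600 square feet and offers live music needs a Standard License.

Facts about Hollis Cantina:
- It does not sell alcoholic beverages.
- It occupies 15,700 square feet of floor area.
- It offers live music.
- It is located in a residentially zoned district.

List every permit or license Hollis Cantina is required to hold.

Large Premises Certificate, Trade Authorization

Rule 1: floor area 15,700 square feet < 16,300 square feet; offers live music; is located in a residentially zoned district → Trade Certificate not required.
Rule 2: floor area 15,700 square feet > 300 square feet; is located in a residentially zoned district; offers live music → Large Premises Certificate required.
Rule 3: floor area 15,700 square feet ≤ 16,300 square feet; is located in a residentially zoned district; offers live music → Standard Authorization required.
Rule 4: offers live music; is located in a residentially zoned district; floor area 15,700 square feet < 18,400 square feet → Trade Authorization required.
Rule 5: does not sell alcoholic beverages → Liquor Certificate not required.
Rule 6: offers live music → exempt from Standard Authorization.
Rule 7: floor area 15,700 square feet ≥ 10,600 square feet; offers live music → Standard License not required.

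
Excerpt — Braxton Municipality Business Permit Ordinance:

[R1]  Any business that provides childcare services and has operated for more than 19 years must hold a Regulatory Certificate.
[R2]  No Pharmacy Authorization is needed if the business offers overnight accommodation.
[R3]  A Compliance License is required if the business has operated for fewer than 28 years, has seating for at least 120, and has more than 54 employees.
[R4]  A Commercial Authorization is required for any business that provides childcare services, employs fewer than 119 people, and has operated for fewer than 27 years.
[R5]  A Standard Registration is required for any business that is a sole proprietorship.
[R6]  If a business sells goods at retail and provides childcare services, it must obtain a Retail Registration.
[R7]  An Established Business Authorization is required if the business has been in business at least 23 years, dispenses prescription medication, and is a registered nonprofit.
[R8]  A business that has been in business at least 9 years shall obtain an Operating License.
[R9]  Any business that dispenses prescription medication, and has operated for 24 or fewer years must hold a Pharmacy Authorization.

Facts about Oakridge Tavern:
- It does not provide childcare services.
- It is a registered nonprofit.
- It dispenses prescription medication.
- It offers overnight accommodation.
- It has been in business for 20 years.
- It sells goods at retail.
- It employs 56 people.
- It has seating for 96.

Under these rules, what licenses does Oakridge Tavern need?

[R1] does not provide childcare services; years in business 20 > 19 → Regulatory Certificate not required.
[R2] offers overnight accommodation → exempt from Pharmacy Authorization.
[R3] years in business 20 < 28; seating 96 < 120; employees 56 > 54 → Compliance License not required.
[R4] does not provide childcare services; employees 56 < 119; years in business 20 < 27 → Commercial Authorization not required.
[R5] is a registered nonprofit (not: is a sole proprietorship) → Standard Registration not required.
[R6] sells goods at retail; does not provide childcare services → Retail Registration not required.
[R7] years in business 20 < 23; dispenses prescription medication; is a registered nonprofit → Established Business Authorization not required.
[R8] years in business 20 ≥ 9 → Operating License required.
[R9] dispenses prescription medication; years in business 20 ≤ 24 → Pharmacy Authorization required.

Operating License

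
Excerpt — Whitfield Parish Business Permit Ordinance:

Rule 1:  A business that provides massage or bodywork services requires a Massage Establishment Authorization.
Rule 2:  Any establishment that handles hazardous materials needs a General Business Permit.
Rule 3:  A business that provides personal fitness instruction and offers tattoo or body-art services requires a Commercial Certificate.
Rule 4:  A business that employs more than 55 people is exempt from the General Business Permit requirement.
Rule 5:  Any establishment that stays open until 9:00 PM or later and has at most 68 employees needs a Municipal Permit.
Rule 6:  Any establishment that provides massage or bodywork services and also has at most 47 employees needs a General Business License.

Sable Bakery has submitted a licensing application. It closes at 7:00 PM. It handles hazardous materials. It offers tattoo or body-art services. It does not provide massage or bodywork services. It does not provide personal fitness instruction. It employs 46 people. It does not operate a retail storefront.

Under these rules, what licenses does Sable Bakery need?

Rule 1: does not provide massage or bodywork services → Massage Establishment Authorization not required.
Rule 2: handles hazardous materials → General Business Permit required.
Rule 3: does not provide personal fitness instruction; offers tattoo or body-art services → Commercial Certificate not required.
Rule 4: employees 46 ≤ 55 → General Business Permit exemption does not apply.
Rule 5: closes 7:00 PM, at/before 9:00 PM; employees 46 ≤ 68 → Municipal Permit not required.
Rule 6: does not provide massage or bodywork services; employees 46 ≤ 47 → General Business License not required.

General Business Permit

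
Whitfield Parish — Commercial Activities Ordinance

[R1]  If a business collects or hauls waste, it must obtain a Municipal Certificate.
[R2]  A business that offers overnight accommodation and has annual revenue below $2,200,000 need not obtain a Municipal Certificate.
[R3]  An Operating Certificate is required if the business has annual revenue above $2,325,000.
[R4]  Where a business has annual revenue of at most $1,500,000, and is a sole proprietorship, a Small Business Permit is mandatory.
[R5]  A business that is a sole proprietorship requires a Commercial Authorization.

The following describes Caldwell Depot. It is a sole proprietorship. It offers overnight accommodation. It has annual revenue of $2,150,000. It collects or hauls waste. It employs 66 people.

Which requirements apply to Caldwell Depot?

Commercial Authorization

[R1] collects or hauls waste → Municipal Certificate required.
[R2] offers overnight accommodation; revenue $2,150,000 < $2,200,000 → exempt from Municipal Certificate.
[R3] revenue $2,150,000 ≤ $2,325,000 → Operating Certificate not required.
[R4] revenue $2,150,000 > $1,500,000; is a sole proprietorship → Small Business Permit not required.
[R5] is a sole proprietorship → Commercial Authorization required.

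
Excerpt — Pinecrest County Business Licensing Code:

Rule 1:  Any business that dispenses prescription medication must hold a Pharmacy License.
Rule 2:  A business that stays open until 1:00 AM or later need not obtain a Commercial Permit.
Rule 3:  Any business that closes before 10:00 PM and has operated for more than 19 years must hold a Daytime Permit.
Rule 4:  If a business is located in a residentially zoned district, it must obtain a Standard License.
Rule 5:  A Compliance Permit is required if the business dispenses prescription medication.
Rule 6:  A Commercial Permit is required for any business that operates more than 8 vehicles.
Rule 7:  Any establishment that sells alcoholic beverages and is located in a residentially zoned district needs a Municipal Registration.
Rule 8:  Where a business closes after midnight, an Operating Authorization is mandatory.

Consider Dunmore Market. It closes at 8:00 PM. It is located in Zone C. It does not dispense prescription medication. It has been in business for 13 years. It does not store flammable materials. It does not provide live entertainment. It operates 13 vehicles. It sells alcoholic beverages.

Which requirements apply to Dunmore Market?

Rule 1: does not dispense prescription medication → Pharmacy License not required.
Rule 2: closes 8:00 PM, at/before 1:00 AM → Commercial Permit exemption does not apply.
Rule 3: closes 8:00 PM, at/before 10:00 PM; years in business 13 ≤ 19 → Daytime Permit not required.
Rule 4: is located in Zone C (not: is located in a residentially zoned district) → Standard License not required.
Rule 5: does not dispense prescription medication → Compliance Permit not required.
Rule 6: vehicles 13 > 8 → Commercial Permit required.
Rule 7: sells alcoholic beverages; is located in Zone C (not: is located in a residentially zoned district) → Municipal Registration not required.
Rule 8: closes 8:00 PM, at/before midnight → Operating Authorization not required.

Commercial Permit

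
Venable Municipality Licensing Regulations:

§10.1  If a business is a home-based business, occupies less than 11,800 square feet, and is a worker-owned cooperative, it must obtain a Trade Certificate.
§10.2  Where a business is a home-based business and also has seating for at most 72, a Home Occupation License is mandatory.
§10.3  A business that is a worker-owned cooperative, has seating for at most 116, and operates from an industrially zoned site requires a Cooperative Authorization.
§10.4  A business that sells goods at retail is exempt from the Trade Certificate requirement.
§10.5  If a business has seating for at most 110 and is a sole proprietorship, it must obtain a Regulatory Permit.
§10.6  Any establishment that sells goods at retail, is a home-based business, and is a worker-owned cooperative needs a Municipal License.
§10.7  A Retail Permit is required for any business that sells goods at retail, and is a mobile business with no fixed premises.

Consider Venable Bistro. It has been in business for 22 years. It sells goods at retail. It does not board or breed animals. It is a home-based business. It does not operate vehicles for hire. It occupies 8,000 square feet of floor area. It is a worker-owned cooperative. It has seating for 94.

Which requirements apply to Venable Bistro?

Municipal License

§10.1 is a home-based business; floor area 8,000 square feet < 11,800 square feet; is a worker-owned cooperative → Trade Certificate required.
§10.2 is a home-based business; seating 94 > 72 → Home Occupation License not required.
§10.3 is a worker-owned cooperative; seating 94 ≤ 116; is a home-based business (not: operates from an industrially zoned site) → Cooperative Authorization not required.
§10.4 sells goods at retail → exempt from Trade Certificate.
§10.5 seating 94 ≤ 110; is a worker-owned cooperative (not: is a sole proprietorship) → Regulatory Permit not required.
§10.6 sells goods at retail; is a home-based business; is a worker-owned cooperative → Municipal License required.
§10.7 sells goods at retail; is a home-based business (not: is a mobile business with no fixed premises) → Retail Permit not required.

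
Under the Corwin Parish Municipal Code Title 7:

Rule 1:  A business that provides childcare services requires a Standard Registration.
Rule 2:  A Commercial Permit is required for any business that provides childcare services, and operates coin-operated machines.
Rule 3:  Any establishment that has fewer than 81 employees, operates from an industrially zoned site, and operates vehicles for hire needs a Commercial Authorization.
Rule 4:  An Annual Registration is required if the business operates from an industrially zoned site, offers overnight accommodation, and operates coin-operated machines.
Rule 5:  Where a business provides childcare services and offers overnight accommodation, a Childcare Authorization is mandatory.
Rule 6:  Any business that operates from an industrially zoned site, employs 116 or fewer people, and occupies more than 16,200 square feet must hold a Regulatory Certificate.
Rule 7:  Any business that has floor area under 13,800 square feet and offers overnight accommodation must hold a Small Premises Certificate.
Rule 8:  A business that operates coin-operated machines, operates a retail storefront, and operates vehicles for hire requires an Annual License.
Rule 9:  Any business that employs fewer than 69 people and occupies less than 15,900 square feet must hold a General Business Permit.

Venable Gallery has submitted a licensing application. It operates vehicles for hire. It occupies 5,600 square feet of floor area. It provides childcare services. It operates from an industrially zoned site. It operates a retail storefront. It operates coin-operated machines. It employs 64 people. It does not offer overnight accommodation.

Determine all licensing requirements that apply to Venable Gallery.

Rule 1: provides childcare services → Standard Registration required.
Rule 2: provides childcare services; operates coin-operated machines → Commercial Permit required.
Rule 3: employees 64 < 81; operates from an industrially zoned site; operates vehicles for hire → Commercial Authorization required.
Rule 4: operates from an industrially zoned site; does not offer overnight accommodation; operates coin-operated machines → Annual Registration not required.
Rule 5: provides childcare services; does not offer overnight accommodation → Childcare Authorization not required.
Rule 6: operates from an industrially zoned site; employees 64 ≤ 116; floor area 5,600 square feet ≤ 16,200 square feet → Regulatory Certificate not required.
Rule 7: floor area 5,600 square feet < 13,800 square feet; does not offer overnight accommodation → Small Premises Certificate not required.
Rule 8: operates coin-operated machines; operates a retail storefront; operates vehicles for hire → Annual License required.
Rule 9: employees 64 < 69; floor area 5,600 square feet < 15,900 square feet → General Business Permit required.

Annual License, Commercial Authorization, Commercial Permit, General Business Permit, Standard Registration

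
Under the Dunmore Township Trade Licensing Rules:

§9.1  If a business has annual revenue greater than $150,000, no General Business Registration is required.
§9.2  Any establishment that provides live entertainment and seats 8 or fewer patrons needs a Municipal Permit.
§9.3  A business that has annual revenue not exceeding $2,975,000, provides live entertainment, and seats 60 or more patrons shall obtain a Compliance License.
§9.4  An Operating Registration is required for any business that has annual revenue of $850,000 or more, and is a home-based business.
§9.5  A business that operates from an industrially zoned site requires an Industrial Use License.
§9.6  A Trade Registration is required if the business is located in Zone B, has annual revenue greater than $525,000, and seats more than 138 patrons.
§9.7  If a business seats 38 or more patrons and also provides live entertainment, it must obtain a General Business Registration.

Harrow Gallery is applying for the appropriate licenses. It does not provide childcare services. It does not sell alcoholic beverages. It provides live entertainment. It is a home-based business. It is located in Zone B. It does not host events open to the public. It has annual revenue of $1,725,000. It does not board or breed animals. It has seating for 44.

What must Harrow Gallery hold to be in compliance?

Operating Registration

§9.1 revenue $1,725,000 > $150,000 → exempt from General Business Registration.
§9.2 provides live entertainment; seating 44 > 8 → Municipal Permit not required.
§9.3 revenue $1,725,000 ≤ $2,975,000; provides live entertainment; seating 44 < 60 → Compliance License not required.
§9.4 revenue $1,725,000 ≥ $850,000; is a home-based business → Operating Registration required.
§9.5 is a home-based business (not: operates from an industrially zoned site) → Industrial Use License not required.
§9.6 is located in Zone B; revenue $1,725,000 > $525,000; seating 44 ≤ 138 → Trade Registration not required.
§9.7 seating 44 ≥ 38; provides live entertainment → General Business Registration required.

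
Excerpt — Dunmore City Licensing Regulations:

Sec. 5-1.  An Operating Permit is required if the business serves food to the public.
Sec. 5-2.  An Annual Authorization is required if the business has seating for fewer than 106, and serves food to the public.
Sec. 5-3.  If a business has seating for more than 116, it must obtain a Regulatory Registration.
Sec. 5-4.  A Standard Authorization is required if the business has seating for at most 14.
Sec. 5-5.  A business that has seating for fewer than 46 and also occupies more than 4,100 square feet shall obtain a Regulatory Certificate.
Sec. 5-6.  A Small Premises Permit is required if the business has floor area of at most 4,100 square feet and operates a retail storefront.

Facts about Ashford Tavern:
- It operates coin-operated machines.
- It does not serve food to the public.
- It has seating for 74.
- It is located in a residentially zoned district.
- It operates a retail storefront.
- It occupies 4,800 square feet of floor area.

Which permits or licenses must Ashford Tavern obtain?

None

Sec. 5-1. does not serve food to the public → Operating Permit not required.
Sec. 5-2. seating 74 < 106; does not serve food to the public → Annual Authorization not required.
Sec. 5-3. seating 74 ≤ 116 → Regulatory Registration not required.
Sec. 5-4. seating 74 > 14 → Standard Authorization not required.
Sec. 5-5. seating 74 ≥ 46; floor area 4,800 square feet > 4,100 square feet → Regulatory Certificate not required.
Sec. 5-6. floor area 4,800 square feet > 4,100 square feet; operates a retail storefront → Small Premises Permit not required.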